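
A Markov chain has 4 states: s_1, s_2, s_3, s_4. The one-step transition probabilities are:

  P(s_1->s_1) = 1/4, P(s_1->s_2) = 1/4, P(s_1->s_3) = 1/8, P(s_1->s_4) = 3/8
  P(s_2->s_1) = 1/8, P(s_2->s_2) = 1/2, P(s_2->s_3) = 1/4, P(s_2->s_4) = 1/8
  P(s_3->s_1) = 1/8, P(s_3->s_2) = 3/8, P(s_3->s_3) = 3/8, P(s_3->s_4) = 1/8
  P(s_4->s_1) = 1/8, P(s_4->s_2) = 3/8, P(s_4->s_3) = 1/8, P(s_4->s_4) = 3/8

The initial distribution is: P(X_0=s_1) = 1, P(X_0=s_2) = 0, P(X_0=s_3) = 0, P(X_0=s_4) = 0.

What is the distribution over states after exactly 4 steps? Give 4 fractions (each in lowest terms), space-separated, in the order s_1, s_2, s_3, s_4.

Propagating the distribution step by step (d_{t+1} = d_t * P):
d_0 = (s_1=1, s_2=0, s_3=0, s_4=0)
  d_1[s_1] = 1*1/4 + 0*1/8 + 0*1/8 + 0*1/8 = 1/4
  d_1[s_2] = 1*1/4 + 0*1/2 + 0*3/8 + 0*3/8 = 1/4
  d_1[s_3] = 1*1/8 + 0*1/4 + 0*3/8 + 0*1/8 = 1/8
  d_1[s_4] = 1*3/8 + 0*1/8 + 0*1/8 + 0*3/8 = 3/8
d_1 = (s_1=1/4, s_2=1/4, s_3=1/8, s_4=3/8)
  d_2[s_1] = 1/4*1/4 + 1/4*1/8 + 1/8*1/8 + 3/8*1/8 = 5/32
  d_2[s_2] = 1/4*1/4 + 1/4*1/2 + 1/8*3/8 + 3/8*3/8 = 3/8
  d_2[s_3] = 1/4*1/8 + 1/4*1/4 + 1/8*3/8 + 3/8*1/8 = 3/16
  d_2[s_4] = 1/4*3/8 + 1/4*1/8 + 1/8*1/8 + 3/8*3/8 = 9/32
d_2 = (s_1=5/32, s_2=3/8, s_3=3/16, s_4=9/32)
  d_3[s_1] = 5/32*1/4 + 3/8*1/8 + 3/16*1/8 + 9/32*1/8 = 37/256
  d_3[s_2] = 5/32*1/4 + 3/8*1/2 + 3/16*3/8 + 9/32*3/8 = 103/256
  d_3[s_3] = 5/32*1/8 + 3/8*1/4 + 3/16*3/8 + 9/32*1/8 = 7/32
  d_3[s_4] = 5/32*3/8 + 3/8*1/8 + 3/16*1/8 + 9/32*3/8 = 15/64
d_3 = (s_1=37/256, s_2=103/256, s_3=7/32, s_4=15/64)
  d_4[s_1] = 37/256*1/4 + 103/256*1/8 + 7/32*1/8 + 15/64*1/8 = 293/2048
  d_4[s_2] = 37/256*1/4 + 103/256*1/2 + 7/32*3/8 + 15/64*3/8 = 417/1024
  d_4[s_3] = 37/256*1/8 + 103/256*1/4 + 7/32*3/8 + 15/64*1/8 = 471/2048
  d_4[s_4] = 37/256*3/8 + 103/256*1/8 + 7/32*1/8 + 15/64*3/8 = 225/1024
d_4 = (s_1=293/2048, s_2=417/1024, s_3=471/2048, s_4=225/1024)

Answer: 293/2048 417/1024 471/2048 225/1024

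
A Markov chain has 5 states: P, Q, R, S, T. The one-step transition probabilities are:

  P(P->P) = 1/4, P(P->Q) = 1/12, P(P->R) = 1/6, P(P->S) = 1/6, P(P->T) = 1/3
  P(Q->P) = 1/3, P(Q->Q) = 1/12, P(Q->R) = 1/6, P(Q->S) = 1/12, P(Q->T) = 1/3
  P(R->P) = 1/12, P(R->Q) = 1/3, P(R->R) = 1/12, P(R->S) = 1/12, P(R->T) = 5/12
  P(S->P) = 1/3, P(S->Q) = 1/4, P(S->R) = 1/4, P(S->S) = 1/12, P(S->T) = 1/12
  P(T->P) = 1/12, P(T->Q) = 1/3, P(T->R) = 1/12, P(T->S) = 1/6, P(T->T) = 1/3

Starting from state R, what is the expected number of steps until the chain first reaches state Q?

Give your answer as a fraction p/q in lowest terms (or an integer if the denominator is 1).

Let h_i = expected steps to first reach Q from state i.
Boundary: h_Q = 0.
First-step equations for the other states:
  h_P = 1 + 1/4*h_P + 1/12*h_Q + 1/6*h_R + 1/6*h_S + 1/3*h_T
  h_R = 1 + 1/12*h_P + 1/3*h_Q + 1/12*h_R + 1/12*h_S + 5/12*h_T
  h_S = 1 + 1/3*h_P + 1/4*h_Q + 1/4*h_R + 1/12*h_S + 1/12*h_T
  h_T = 1 + 1/12*h_P + 1/3*h_Q + 1/12*h_R + 1/6*h_S + 1/3*h_T

Substituting h_Q = 0 and rearranging gives the linear system (I - Q) h = 1:
  [3/4, -1/6, -1/6, -1/3] . (h_P, h_R, h_S, h_T) = 1
  [-1/12, 11/12, -1/12, -5/12] . (h_P, h_R, h_S, h_T) = 1
  [-1/3, -1/4, 11/12, -1/12] . (h_P, h_R, h_S, h_T) = 1
  [-1/12, -1/12, -1/6, 2/3] . (h_P, h_R, h_S, h_T) = 1

Solving yields:
  h_P = 12336/2711
  h_R = 9384/2711
  h_S = 10866/2711
  h_T = 9498/2711

Starting state is R, so the expected hitting time is h_R = 9384/2711.

Answer: 9384/2711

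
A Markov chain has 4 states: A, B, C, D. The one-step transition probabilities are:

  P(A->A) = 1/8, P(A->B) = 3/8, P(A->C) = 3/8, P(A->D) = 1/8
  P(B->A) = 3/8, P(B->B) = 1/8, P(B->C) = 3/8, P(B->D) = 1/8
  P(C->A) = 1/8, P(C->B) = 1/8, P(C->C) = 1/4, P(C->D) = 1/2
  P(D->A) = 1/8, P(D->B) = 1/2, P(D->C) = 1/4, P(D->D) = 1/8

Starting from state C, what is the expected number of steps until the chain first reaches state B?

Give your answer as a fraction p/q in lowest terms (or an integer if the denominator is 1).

Let h_i = expected steps to first reach B from state i.
Boundary: h_B = 0.
First-step equations for the other states:
  h_A = 1 + 1/8*h_A + 3/8*h_B + 3/8*h_C + 1/8*h_D
  h_C = 1 + 1/8*h_A + 1/8*h_B + 1/4*h_C + 1/2*h_D
  h_D = 1 + 1/8*h_A + 1/2*h_B + 1/4*h_C + 1/8*h_D

Substituting h_B = 0 and rearranging gives the linear system (I - Q) h = 1:
  [7/8, -3/8, -1/8] . (h_A, h_C, h_D) = 1
  [-1/8, 3/4, -1/2] . (h_A, h_C, h_D) = 1
  [-1/8, -1/4, 7/8] . (h_A, h_C, h_D) = 1

Solving yields:
  h_A = 600/197
  h_C = 704/197
  h_D = 512/197

Starting state is C, so the expected hitting time is h_C = 704/197.

Answer: 704/197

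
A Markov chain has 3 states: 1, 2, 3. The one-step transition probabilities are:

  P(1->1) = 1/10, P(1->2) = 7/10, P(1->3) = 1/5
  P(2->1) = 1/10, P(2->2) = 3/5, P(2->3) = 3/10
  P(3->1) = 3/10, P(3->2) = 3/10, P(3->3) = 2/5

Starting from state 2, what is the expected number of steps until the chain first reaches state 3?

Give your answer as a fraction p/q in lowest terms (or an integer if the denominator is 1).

Let h_i = expected steps to first reach 3 from state i.
Boundary: h_3 = 0.
First-step equations for the other states:
  h_1 = 1 + 1/10*h_1 + 7/10*h_2 + 1/5*h_3
  h_2 = 1 + 1/10*h_1 + 3/5*h_2 + 3/10*h_3

Substituting h_3 = 0 and rearranging gives the linear system (I - Q) h = 1:
  [9/10, -7/10] . (h_1, h_2) = 1
  [-1/10, 2/5] . (h_1, h_2) = 1

Solving yields:
  h_1 = 110/29
  h_2 = 100/29

Starting state is 2, so the expected hitting time is h_2 = 100/29.

Answer: 100/29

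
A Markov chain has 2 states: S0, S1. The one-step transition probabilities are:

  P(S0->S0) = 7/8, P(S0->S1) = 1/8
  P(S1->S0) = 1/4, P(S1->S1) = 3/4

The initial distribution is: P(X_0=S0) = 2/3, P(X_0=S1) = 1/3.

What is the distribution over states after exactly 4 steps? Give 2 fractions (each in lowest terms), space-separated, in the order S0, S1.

Answer: 2/3 1/3

Derivation:
Propagating the distribution step by step (d_{t+1} = d_t * P):
d_0 = (S0=2/3, S1=1/3)
  d_1[S0] = 2/3*7/8 + 1/3*1/4 = 2/3
  d_1[S1] = 2/3*1/8 + 1/3*3/4 = 1/3
d_1 = (S0=2/3, S1=1/3)
  d_2[S0] = 2/3*7/8 + 1/3*1/4 = 2/3
  d_2[S1] = 2/3*1/8 + 1/3*3/4 = 1/3
d_2 = (S0=2/3, S1=1/3)
  d_3[S0] = 2/3*7/8 + 1/3*1/4 = 2/3
  d_3[S1] = 2/3*1/8 + 1/3*3/4 = 1/3
d_3 = (S0=2/3, S1=1/3)
  d_4[S0] = 2/3*7/8 + 1/3*1/4 = 2/3
  d_4[S1] = 2/3*1/8 + 1/3*3/4 = 1/3
d_4 = (S0=2/3, S1=1/3)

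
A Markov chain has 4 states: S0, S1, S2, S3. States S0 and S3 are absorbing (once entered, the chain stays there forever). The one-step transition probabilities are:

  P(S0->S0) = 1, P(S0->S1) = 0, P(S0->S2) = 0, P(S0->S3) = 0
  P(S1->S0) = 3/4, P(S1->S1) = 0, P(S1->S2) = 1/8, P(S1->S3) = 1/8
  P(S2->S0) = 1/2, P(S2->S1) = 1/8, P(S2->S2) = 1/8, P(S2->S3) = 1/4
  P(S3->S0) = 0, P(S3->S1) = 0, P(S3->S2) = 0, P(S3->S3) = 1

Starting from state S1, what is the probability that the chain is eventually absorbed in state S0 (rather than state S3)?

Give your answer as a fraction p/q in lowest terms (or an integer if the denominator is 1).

Answer: 46/55

Derivation:
Let a_i = P(absorbed in S0 | start in state i).
Boundary conditions: a_S0 = 1, a_S3 = 0.
For each transient state i, a_i = sum_j P(i->j) * a_j:
  a_S1 = 3/4*a_S0 + 0*a_S1 + 1/8*a_S2 + 1/8*a_S3
  a_S2 = 1/2*a_S0 + 1/8*a_S1 + 1/8*a_S2 + 1/4*a_S3

Substituting a_S0 = 1 and a_S3 = 0, rearrange to (I - Q) a = r where r[i] = P(i -> S0):
  [1, -1/8] . (a_S1, a_S2) = 3/4
  [-1/8, 7/8] . (a_S1, a_S2) = 1/2

Solving yields:
  a_S1 = 46/55
  a_S2 = 38/55

Starting state is S1, so the absorption probability is a_S1 = 46/55.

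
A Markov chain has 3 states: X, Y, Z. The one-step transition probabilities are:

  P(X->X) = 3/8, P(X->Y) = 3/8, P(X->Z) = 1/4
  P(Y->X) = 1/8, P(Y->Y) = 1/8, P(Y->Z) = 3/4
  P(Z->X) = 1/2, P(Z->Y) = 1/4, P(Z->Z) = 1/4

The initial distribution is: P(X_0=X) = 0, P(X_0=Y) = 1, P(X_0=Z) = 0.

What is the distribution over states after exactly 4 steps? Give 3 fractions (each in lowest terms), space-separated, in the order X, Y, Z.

Answer: 181/512 133/512 99/256

Derivation:
Propagating the distribution step by step (d_{t+1} = d_t * P):
d_0 = (X=0, Y=1, Z=0)
  d_1[X] = 0*3/8 + 1*1/8 + 0*1/2 = 1/8
  d_1[Y] = 0*3/8 + 1*1/8 + 0*1/4 = 1/8
  d_1[Z] = 0*1/4 + 1*3/4 + 0*1/4 = 3/4
d_1 = (X=1/8, Y=1/8, Z=3/4)
  d_2[X] = 1/8*3/8 + 1/8*1/8 + 3/4*1/2 = 7/16
  d_2[Y] = 1/8*3/8 + 1/8*1/8 + 3/4*1/4 = 1/4
  d_2[Z] = 1/8*1/4 + 1/8*3/4 + 3/4*1/4 = 5/16
d_2 = (X=7/16, Y=1/4, Z=5/16)
  d_3[X] = 7/16*3/8 + 1/4*1/8 + 5/16*1/2 = 45/128
  d_3[Y] = 7/16*3/8 + 1/4*1/8 + 5/16*1/4 = 35/128
  d_3[Z] = 7/16*1/4 + 1/4*3/4 + 5/16*1/4 = 3/8
d_3 = (X=45/128, Y=35/128, Z=3/8)
  d_4[X] = 45/128*3/8 + 35/128*1/8 + 3/8*1/2 = 181/512
  d_4[Y] = 45/128*3/8 + 35/128*1/8 + 3/8*1/4 = 133/512
  d_4[Z] = 45/128*1/4 + 35/128*3/4 + 3/8*1/4 = 99/256
d_4 = (X=181/512, Y=133/512, Z=99/256)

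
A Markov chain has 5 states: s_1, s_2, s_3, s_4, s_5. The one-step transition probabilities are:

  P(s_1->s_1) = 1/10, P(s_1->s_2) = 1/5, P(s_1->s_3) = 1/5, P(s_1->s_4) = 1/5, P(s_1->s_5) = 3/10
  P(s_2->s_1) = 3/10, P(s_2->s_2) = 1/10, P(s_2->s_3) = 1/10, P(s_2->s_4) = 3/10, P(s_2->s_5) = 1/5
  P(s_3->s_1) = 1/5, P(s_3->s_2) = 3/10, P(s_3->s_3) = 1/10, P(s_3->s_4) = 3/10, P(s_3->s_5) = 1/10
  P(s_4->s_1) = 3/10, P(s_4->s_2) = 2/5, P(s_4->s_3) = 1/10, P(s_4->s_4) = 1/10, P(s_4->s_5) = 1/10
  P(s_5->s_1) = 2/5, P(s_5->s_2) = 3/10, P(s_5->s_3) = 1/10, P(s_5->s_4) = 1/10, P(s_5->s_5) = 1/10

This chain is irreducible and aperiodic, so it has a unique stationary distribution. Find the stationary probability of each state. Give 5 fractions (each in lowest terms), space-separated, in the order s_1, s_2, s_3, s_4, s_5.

Answer: 992/3903 958/3903 979/7806 779/3903 1369/7806

Derivation:
The stationary distribution satisfies pi = pi * P, i.e.:
  pi_s_1 = 1/10*pi_s_1 + 3/10*pi_s_2 + 1/5*pi_s_3 + 3/10*pi_s_4 + 2/5*pi_s_5
  pi_s_2 = 1/5*pi_s_1 + 1/10*pi_s_2 + 3/10*pi_s_3 + 2/5*pi_s_4 + 3/10*pi_s_5
  pi_s_3 = 1/5*pi_s_1 + 1/10*pi_s_2 + 1/10*pi_s_3 + 1/10*pi_s_4 + 1/10*pi_s_5
  pi_s_4 = 1/5*pi_s_1 + 3/10*pi_s_2 + 3/10*pi_s_3 + 1/10*pi_s_4 + 1/10*pi_s_5
  pi_s_5 = 3/10*pi_s_1 + 1/5*pi_s_2 + 1/10*pi_s_3 + 1/10*pi_s_4 + 1/10*pi_s_5
with normalization: pi_s_1 + pi_s_2 + pi_s_3 + pi_s_4 + pi_s_5 = 1.

Using the first 4 balance equations plus normalization, the linear system A*pi = b is:
  [-9/10, 3/10, 1/5, 3/10, 2/5] . pi = 0
  [1/5, -9/10, 3/10, 2/5, 3/10] . pi = 0
  [1/5, 1/10, -9/10, 1/10, 1/10] . pi = 0
  [1/5, 3/10, 3/10, -9/10, 1/10] . pi = 0
  [1, 1, 1, 1, 1] . pi = 1

Solving yields:
  pi_s_1 = 992/3903
  pi_s_2 = 958/3903
  pi_s_3 = 979/7806
  pi_s_4 = 779/3903
  pi_s_5 = 1369/7806

Verification (pi * P):
  992/3903*1/10 + 958/3903*3/10 + 979/7806*1/5 + 779/3903*3/10 + 1369/7806*2/5 = 992/3903 = pi_s_1  (ok)
  992/3903*1/5 + 958/3903*1/10 + 979/7806*3/10 + 779/3903*2/5 + 1369/7806*3/10 = 958/3903 = pi_s_2  (ok)
  992/3903*1/5 + 958/3903*1/10 + 979/7806*1/10 + 779/3903*1/10 + 1369/7806*1/10 = 979/7806 = pi_s_3  (ok)
  992/3903*1/5 + 958/3903*3/10 + 979/7806*3/10 + 779/3903*1/10 + 1369/7806*1/10 = 779/3903 = pi_s_4  (ok)
  992/3903*3/10 + 958/3903*1/5 + 979/7806*1/10 + 779/3903*1/10 + 1369/7806*1/10 = 1369/7806 = pi_s_5  (ok)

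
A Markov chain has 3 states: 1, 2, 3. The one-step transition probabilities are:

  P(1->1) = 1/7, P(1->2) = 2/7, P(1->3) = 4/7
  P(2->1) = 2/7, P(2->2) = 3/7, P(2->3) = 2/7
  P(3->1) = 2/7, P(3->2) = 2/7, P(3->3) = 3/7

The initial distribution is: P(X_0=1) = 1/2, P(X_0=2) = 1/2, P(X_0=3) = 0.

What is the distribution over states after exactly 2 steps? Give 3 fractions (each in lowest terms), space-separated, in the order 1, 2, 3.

Propagating the distribution step by step (d_{t+1} = d_t * P):
d_0 = (1=1/2, 2=1/2, 3=0)
  d_1[1] = 1/2*1/7 + 1/2*2/7 + 0*2/7 = 3/14
  d_1[2] = 1/2*2/7 + 1/2*3/7 + 0*2/7 = 5/14
  d_1[3] = 1/2*4/7 + 1/2*2/7 + 0*3/7 = 3/7
d_1 = (1=3/14, 2=5/14, 3=3/7)
  d_2[1] = 3/14*1/7 + 5/14*2/7 + 3/7*2/7 = 25/98
  d_2[2] = 3/14*2/7 + 5/14*3/7 + 3/7*2/7 = 33/98
  d_2[3] = 3/14*4/7 + 5/14*2/7 + 3/7*3/7 = 20/49
d_2 = (1=25/98, 2=33/98, 3=20/49)

Answer: 25/98 33/98 20/49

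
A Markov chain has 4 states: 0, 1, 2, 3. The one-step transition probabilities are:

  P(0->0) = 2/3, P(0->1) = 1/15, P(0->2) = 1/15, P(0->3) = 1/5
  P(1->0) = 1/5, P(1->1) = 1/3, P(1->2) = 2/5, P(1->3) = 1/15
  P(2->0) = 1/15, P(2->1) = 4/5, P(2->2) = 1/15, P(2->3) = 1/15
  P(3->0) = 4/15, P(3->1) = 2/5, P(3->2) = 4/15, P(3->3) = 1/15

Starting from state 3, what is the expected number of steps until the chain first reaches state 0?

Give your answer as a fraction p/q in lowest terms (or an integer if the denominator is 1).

Answer: 345/62

Derivation:
Let h_i = expected steps to first reach 0 from state i.
Boundary: h_0 = 0.
First-step equations for the other states:
  h_1 = 1 + 1/5*h_0 + 1/3*h_1 + 2/5*h_2 + 1/15*h_3
  h_2 = 1 + 1/15*h_0 + 4/5*h_1 + 1/15*h_2 + 1/15*h_3
  h_3 = 1 + 4/15*h_0 + 2/5*h_1 + 4/15*h_2 + 1/15*h_3

Substituting h_0 = 0 and rearranging gives the linear system (I - Q) h = 1:
  [2/3, -2/5, -1/15] . (h_1, h_2, h_3) = 1
  [-4/5, 14/15, -1/15] . (h_1, h_2, h_3) = 1
  [-2/5, -4/15, 14/15] . (h_1, h_2, h_3) = 1

Solving yields:
  h_1 = 375/62
  h_2 = 825/124
  h_3 = 345/62

Starting state is 3, so the expected hitting time is h_3 = 345/62.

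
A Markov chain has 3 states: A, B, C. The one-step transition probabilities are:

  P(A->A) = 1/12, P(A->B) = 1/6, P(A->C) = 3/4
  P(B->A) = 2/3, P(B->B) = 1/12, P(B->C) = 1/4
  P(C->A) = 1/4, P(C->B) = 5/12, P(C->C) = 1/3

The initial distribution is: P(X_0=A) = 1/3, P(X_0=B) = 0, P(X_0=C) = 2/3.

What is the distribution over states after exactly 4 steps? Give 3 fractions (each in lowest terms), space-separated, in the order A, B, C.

Answer: 1171/3888 5425/20736 27197/62208

Derivation:
Propagating the distribution step by step (d_{t+1} = d_t * P):
d_0 = (A=1/3, B=0, C=2/3)
  d_1[A] = 1/3*1/12 + 0*2/3 + 2/3*1/4 = 7/36
  d_1[B] = 1/3*1/6 + 0*1/12 + 2/3*5/12 = 1/3
  d_1[C] = 1/3*3/4 + 0*1/4 + 2/3*1/3 = 17/36
d_1 = (A=7/36, B=1/3, C=17/36)
  d_2[A] = 7/36*1/12 + 1/3*2/3 + 17/36*1/4 = 77/216
  d_2[B] = 7/36*1/6 + 1/3*1/12 + 17/36*5/12 = 37/144
  d_2[C] = 7/36*3/4 + 1/3*1/4 + 17/36*1/3 = 167/432
d_2 = (A=77/216, B=37/144, C=167/432)
  d_3[A] = 77/216*1/12 + 37/144*2/3 + 167/432*1/4 = 1543/5184
  d_3[B] = 77/216*1/6 + 37/144*1/12 + 167/432*5/12 = 209/864
  d_3[C] = 77/216*3/4 + 37/144*1/4 + 167/432*1/3 = 2387/5184
d_3 = (A=1543/5184, B=209/864, C=2387/5184)
  d_4[A] = 1543/5184*1/12 + 209/864*2/3 + 2387/5184*1/4 = 1171/3888
  d_4[B] = 1543/5184*1/6 + 209/864*1/12 + 2387/5184*5/12 = 5425/20736
  d_4[C] = 1543/5184*3/4 + 209/864*1/4 + 2387/5184*1/3 = 27197/62208
d_4 = (A=1171/3888, B=5425/20736, C=27197/62208)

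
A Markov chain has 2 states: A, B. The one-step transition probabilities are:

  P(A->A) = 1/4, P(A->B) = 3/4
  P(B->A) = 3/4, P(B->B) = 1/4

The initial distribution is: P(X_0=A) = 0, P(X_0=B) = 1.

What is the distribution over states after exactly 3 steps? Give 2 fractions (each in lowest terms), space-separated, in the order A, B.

Propagating the distribution step by step (d_{t+1} = d_t * P):
d_0 = (A=0, B=1)
  d_1[A] = 0*1/4 + 1*3/4 = 3/4
  d_1[B] = 0*3/4 + 1*1/4 = 1/4
d_1 = (A=3/4, B=1/4)
  d_2[A] = 3/4*1/4 + 1/4*3/4 = 3/8
  d_2[B] = 3/4*3/4 + 1/4*1/4 = 5/8
d_2 = (A=3/8, B=5/8)
  d_3[A] = 3/8*1/4 + 5/8*3/4 = 9/16
  d_3[B] = 3/8*3/4 + 5/8*1/4 = 7/16
d_3 = (A=9/16, B=7/16)

Answer: 9/16 7/16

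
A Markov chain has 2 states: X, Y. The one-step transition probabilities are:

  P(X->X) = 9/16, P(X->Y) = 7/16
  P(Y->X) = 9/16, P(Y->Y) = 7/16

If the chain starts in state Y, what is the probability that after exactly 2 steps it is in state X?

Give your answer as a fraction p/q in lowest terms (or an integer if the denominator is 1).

Computing P^2 by repeated multiplication:
P^1 =
  X: [9/16, 7/16]
  Y: [9/16, 7/16]
P^2 =
  X: [9/16, 7/16]
  Y: [9/16, 7/16]

(P^2)[Y -> X] = 9/16

Answer: 9/16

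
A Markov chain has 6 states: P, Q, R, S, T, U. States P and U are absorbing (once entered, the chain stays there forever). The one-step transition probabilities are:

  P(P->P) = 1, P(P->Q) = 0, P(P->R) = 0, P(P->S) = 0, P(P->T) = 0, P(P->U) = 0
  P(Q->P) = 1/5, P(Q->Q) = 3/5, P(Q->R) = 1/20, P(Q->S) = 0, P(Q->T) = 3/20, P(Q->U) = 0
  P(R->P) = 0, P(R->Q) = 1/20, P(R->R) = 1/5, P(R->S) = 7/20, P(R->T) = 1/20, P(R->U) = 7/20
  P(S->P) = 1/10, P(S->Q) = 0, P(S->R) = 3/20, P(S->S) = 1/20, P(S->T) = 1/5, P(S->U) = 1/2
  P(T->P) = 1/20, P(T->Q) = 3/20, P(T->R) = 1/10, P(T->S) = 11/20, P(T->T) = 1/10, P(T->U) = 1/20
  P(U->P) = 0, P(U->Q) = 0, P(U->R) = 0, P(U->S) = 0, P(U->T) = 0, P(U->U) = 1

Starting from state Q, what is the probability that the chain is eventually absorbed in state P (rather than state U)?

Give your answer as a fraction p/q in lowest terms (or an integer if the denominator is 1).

Answer: 2766/4415

Derivation:
Let a_i = P(absorbed in P | start in state i).
Boundary conditions: a_P = 1, a_U = 0.
For each transient state i, a_i = sum_j P(i->j) * a_j:
  a_Q = 1/5*a_P + 3/5*a_Q + 1/20*a_R + 0*a_S + 3/20*a_T + 0*a_U
  a_R = 0*a_P + 1/20*a_Q + 1/5*a_R + 7/20*a_S + 1/20*a_T + 7/20*a_U
  a_S = 1/10*a_P + 0*a_Q + 3/20*a_R + 1/20*a_S + 1/5*a_T + 1/2*a_U
  a_T = 1/20*a_P + 3/20*a_Q + 1/10*a_R + 11/20*a_S + 1/10*a_T + 1/20*a_U

Substituting a_P = 1 and a_U = 0, rearrange to (I - Q) a = r where r[i] = P(i -> P):
  [2/5, -1/20, 0, -3/20] . (a_Q, a_R, a_S, a_T) = 1/5
  [-1/20, 4/5, -7/20, -1/20] . (a_Q, a_R, a_S, a_T) = 0
  [0, -3/20, 19/20, -1/5] . (a_Q, a_R, a_S, a_T) = 1/10
  [-3/20, -1/10, -11/20, 9/10] . (a_Q, a_R, a_S, a_T) = 1/20

Solving yields:
  a_Q = 2766/4415
  a_R = 4321/30905
  a_S = 5827/30905
  a_T = 1797/6181

Starting state is Q, so the absorption probability is a_Q = 2766/4415.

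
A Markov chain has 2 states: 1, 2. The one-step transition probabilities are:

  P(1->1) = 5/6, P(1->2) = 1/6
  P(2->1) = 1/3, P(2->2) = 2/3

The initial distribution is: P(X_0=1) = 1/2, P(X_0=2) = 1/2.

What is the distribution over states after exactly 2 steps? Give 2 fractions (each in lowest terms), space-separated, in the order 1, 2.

Answer: 5/8 3/8

Derivation:
Propagating the distribution step by step (d_{t+1} = d_t * P):
d_0 = (1=1/2, 2=1/2)
  d_1[1] = 1/2*5/6 + 1/2*1/3 = 7/12
  d_1[2] = 1/2*1/6 + 1/2*2/3 = 5/12
d_1 = (1=7/12, 2=5/12)
  d_2[1] = 7/12*5/6 + 5/12*1/3 = 5/8
  d_2[2] = 7/12*1/6 + 5/12*2/3 = 3/8
d_2 = (1=5/8, 2=3/8)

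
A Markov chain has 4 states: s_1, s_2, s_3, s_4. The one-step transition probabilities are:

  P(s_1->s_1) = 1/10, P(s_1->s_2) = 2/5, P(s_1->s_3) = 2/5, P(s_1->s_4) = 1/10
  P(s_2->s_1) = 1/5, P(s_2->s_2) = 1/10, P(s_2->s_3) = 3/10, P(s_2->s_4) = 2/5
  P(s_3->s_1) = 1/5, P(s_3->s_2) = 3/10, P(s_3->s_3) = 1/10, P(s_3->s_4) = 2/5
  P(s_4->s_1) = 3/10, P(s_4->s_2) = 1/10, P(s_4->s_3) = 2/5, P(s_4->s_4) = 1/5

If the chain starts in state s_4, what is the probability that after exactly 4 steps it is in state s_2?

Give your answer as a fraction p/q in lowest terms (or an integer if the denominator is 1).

Answer: 138/625

Derivation:
Computing P^4 by repeated multiplication:
P^1 =
  s_1: [1/10, 2/5, 2/5, 1/10]
  s_2: [1/5, 1/10, 3/10, 2/5]
  s_3: [1/5, 3/10, 1/10, 2/5]
  s_4: [3/10, 1/10, 2/5, 1/5]
P^2 =
  s_1: [1/5, 21/100, 6/25, 7/20]
  s_2: [11/50, 11/50, 3/10, 13/50]
  s_3: [11/50, 9/50, 17/50, 13/50]
  s_4: [19/100, 27/100, 27/100, 27/100]
P^3 =
  s_1: [43/200, 26/125, 307/1000, 27/100]
  s_2: [51/250, 113/500, 36/125, 141/500]
  s_3: [51/250, 117/500, 7/25, 141/500]
  s_4: [26/125, 211/1000, 73/250, 289/1000]
P^4 =
  s_1: [411/2000, 2259/10000, 2871/10000, 563/2000]
  s_2: [1039/5000, 547/2500, 291/1000, 353/1250]
  s_3: [1039/5000, 543/2500, 1463/5000, 353/1250]
  s_4: [2081/10000, 138/625, 2913/10000, 1399/5000]

(P^4)[s_4 -> s_2] = 138/625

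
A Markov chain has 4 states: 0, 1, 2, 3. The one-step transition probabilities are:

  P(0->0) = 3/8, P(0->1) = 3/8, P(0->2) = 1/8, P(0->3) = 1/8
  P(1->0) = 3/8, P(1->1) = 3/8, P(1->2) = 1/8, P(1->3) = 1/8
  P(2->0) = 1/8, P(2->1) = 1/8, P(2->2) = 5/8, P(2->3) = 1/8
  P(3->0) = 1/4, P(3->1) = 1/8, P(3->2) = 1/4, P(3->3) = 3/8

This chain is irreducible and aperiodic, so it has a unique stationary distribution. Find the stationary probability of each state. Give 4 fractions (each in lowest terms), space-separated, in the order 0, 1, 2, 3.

Answer: 9/32 25/96 7/24 1/6

Derivation:
The stationary distribution satisfies pi = pi * P, i.e.:
  pi_0 = 3/8*pi_0 + 3/8*pi_1 + 1/8*pi_2 + 1/4*pi_3
  pi_1 = 3/8*pi_0 + 3/8*pi_1 + 1/8*pi_2 + 1/8*pi_3
  pi_2 = 1/8*pi_0 + 1/8*pi_1 + 5/8*pi_2 + 1/4*pi_3
  pi_3 = 1/8*pi_0 + 1/8*pi_1 + 1/8*pi_2 + 3/8*pi_3
with normalization: pi_0 + pi_1 + pi_2 + pi_3 = 1.

Using the first 3 balance equations plus normalization, the linear system A*pi = b is:
  [-5/8, 3/8, 1/8, 1/4] . pi = 0
  [3/8, -5/8, 1/8, 1/8] . pi = 0
  [1/8, 1/8, -3/8, 1/4] . pi = 0
  [1, 1, 1, 1] . pi = 1

Solving yields:
  pi_0 = 9/32
  pi_1 = 25/96
  pi_2 = 7/24
  pi_3 = 1/6

Verification (pi * P):
  9/32*3/8 + 25/96*3/8 + 7/24*1/8 + 1/6*1/4 = 9/32 = pi_0  (ok)
  9/32*3/8 + 25/96*3/8 + 7/24*1/8 + 1/6*1/8 = 25/96 = pi_1  (ok)
  9/32*1/8 + 25/96*1/8 + 7/24*5/8 + 1/6*1/4 = 7/24 = pi_2  (ok)
  9/32*1/8 + 25/96*1/8 + 7/24*1/8 + 1/6*3/8 = 1/6 = pi_3  (ok)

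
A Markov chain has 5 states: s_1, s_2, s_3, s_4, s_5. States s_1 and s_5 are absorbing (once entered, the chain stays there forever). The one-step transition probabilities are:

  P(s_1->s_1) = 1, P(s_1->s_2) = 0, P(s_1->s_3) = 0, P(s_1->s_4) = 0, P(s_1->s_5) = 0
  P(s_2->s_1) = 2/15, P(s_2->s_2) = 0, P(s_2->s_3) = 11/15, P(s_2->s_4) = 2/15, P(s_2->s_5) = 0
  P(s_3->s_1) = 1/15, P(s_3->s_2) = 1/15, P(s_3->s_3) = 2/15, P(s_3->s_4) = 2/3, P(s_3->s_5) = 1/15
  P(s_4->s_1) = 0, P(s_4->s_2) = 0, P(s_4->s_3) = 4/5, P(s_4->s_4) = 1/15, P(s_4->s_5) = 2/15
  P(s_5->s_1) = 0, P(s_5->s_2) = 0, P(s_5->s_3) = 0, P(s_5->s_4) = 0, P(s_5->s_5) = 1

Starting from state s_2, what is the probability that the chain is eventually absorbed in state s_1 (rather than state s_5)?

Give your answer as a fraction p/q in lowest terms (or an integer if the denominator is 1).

Let a_i = P(absorbed in s_1 | start in state i).
Boundary conditions: a_s_1 = 1, a_s_5 = 0.
For each transient state i, a_i = sum_j P(i->j) * a_j:
  a_s_2 = 2/15*a_s_1 + 0*a_s_2 + 11/15*a_s_3 + 2/15*a_s_4 + 0*a_s_5
  a_s_3 = 1/15*a_s_1 + 1/15*a_s_2 + 2/15*a_s_3 + 2/3*a_s_4 + 1/15*a_s_5
  a_s_4 = 0*a_s_1 + 0*a_s_2 + 4/5*a_s_3 + 1/15*a_s_4 + 2/15*a_s_5

Substituting a_s_1 = 1 and a_s_5 = 0, rearrange to (I - Q) a = r where r[i] = P(i -> s_1):
  [1, -11/15, -2/15] . (a_s_2, a_s_3, a_s_4) = 2/15
  [-1/15, 13/15, -2/3] . (a_s_2, a_s_3, a_s_4) = 1/15
  [0, -4/5, 14/15] . (a_s_2, a_s_3, a_s_4) = 0

Solving yields:
  a_s_2 = 151/376
  a_s_3 = 119/376
  a_s_4 = 51/188

Starting state is s_2, so the absorption probability is a_s_2 = 151/376.

Answer: 151/376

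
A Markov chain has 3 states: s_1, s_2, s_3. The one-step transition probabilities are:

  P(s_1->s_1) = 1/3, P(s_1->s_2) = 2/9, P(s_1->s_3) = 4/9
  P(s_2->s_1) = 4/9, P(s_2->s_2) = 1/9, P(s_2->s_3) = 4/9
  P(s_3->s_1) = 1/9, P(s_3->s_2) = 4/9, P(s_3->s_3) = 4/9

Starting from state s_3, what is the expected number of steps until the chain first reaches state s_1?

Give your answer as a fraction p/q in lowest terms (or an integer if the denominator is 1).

Let h_i = expected steps to first reach s_1 from state i.
Boundary: h_s_1 = 0.
First-step equations for the other states:
  h_s_2 = 1 + 4/9*h_s_1 + 1/9*h_s_2 + 4/9*h_s_3
  h_s_3 = 1 + 1/9*h_s_1 + 4/9*h_s_2 + 4/9*h_s_3

Substituting h_s_1 = 0 and rearranging gives the linear system (I - Q) h = 1:
  [8/9, -4/9] . (h_s_2, h_s_3) = 1
  [-4/9, 5/9] . (h_s_2, h_s_3) = 1

Solving yields:
  h_s_2 = 27/8
  h_s_3 = 9/2

Starting state is s_3, so the expected hitting time is h_s_3 = 9/2.

Answer: 9/2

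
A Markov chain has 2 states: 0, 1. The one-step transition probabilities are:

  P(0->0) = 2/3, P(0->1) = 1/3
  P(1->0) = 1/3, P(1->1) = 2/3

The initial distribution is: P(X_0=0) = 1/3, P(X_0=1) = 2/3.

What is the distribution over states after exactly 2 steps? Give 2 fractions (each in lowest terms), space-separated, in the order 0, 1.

Answer: 13/27 14/27

Derivation:
Propagating the distribution step by step (d_{t+1} = d_t * P):
d_0 = (0=1/3, 1=2/3)
  d_1[0] = 1/3*2/3 + 2/3*1/3 = 4/9
  d_1[1] = 1/3*1/3 + 2/3*2/3 = 5/9
d_1 = (0=4/9, 1=5/9)
  d_2[0] = 4/9*2/3 + 5/9*1/3 = 13/27
  d_2[1] = 4/9*1/3 + 5/9*2/3 = 14/27
d_2 = (0=13/27, 1=14/27)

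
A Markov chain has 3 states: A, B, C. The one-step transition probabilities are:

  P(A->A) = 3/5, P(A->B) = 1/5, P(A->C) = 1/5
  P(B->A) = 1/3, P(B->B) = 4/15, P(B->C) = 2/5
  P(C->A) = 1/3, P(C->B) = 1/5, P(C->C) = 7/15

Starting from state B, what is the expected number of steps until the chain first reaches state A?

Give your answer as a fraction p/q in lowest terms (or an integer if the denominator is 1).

Let h_i = expected steps to first reach A from state i.
Boundary: h_A = 0.
First-step equations for the other states:
  h_B = 1 + 1/3*h_A + 4/15*h_B + 2/5*h_C
  h_C = 1 + 1/3*h_A + 1/5*h_B + 7/15*h_C

Substituting h_A = 0 and rearranging gives the linear system (I - Q) h = 1:
  [11/15, -2/5] . (h_B, h_C) = 1
  [-1/5, 8/15] . (h_B, h_C) = 1

Solving yields:
  h_B = 3
  h_C = 3

Starting state is B, so the expected hitting time is h_B = 3.

Answer: 3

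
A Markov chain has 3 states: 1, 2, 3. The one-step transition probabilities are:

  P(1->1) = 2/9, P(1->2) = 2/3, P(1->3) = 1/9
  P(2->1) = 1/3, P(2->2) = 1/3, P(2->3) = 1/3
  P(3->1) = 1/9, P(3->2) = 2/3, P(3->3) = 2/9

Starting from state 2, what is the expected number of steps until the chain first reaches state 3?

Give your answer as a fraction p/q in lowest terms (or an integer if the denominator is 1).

Answer: 15/4

Derivation:
Let h_i = expected steps to first reach 3 from state i.
Boundary: h_3 = 0.
First-step equations for the other states:
  h_1 = 1 + 2/9*h_1 + 2/3*h_2 + 1/9*h_3
  h_2 = 1 + 1/3*h_1 + 1/3*h_2 + 1/3*h_3

Substituting h_3 = 0 and rearranging gives the linear system (I - Q) h = 1:
  [7/9, -2/3] . (h_1, h_2) = 1
  [-1/3, 2/3] . (h_1, h_2) = 1

Solving yields:
  h_1 = 9/2
  h_2 = 15/4

Starting state is 2, so the expected hitting time is h_2 = 15/4.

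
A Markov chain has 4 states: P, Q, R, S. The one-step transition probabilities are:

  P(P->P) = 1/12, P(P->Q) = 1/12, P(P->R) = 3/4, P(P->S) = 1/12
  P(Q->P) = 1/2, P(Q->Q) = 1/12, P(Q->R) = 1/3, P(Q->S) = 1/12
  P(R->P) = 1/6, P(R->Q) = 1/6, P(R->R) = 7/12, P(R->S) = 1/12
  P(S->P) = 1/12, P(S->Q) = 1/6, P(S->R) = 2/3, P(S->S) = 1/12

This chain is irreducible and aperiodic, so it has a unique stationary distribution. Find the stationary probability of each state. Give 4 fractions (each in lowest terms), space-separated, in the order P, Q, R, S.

The stationary distribution satisfies pi = pi * P, i.e.:
  pi_P = 1/12*pi_P + 1/2*pi_Q + 1/6*pi_R + 1/12*pi_S
  pi_Q = 1/12*pi_P + 1/12*pi_Q + 1/6*pi_R + 1/6*pi_S
  pi_R = 3/4*pi_P + 1/3*pi_Q + 7/12*pi_R + 2/3*pi_S
  pi_S = 1/12*pi_P + 1/12*pi_Q + 1/12*pi_R + 1/12*pi_S
with normalization: pi_P + pi_Q + pi_R + pi_S = 1.

Using the first 3 balance equations plus normalization, the linear system A*pi = b is:
  [-11/12, 1/2, 1/6, 1/12] . pi = 0
  [1/12, -11/12, 1/6, 1/6] . pi = 0
  [3/4, 1/3, -5/12, 2/3] . pi = 0
  [1, 1, 1, 1] . pi = 1

Solving yields:
  pi_P = 395/2076
  pi_Q = 289/2076
  pi_R = 1219/2076
  pi_S = 1/12

Verification (pi * P):
  395/2076*1/12 + 289/2076*1/2 + 1219/2076*1/6 + 1/12*1/12 = 395/2076 = pi_P  (ok)
  395/2076*1/12 + 289/2076*1/12 + 1219/2076*1/6 + 1/12*1/6 = 289/2076 = pi_Q  (ok)
  395/2076*3/4 + 289/2076*1/3 + 1219/2076*7/12 + 1/12*2/3 = 1219/2076 = pi_R  (ok)
  395/2076*1/12 + 289/2076*1/12 + 1219/2076*1/12 + 1/12*1/12 = 1/12 = pi_S  (ok)

Answer: 395/2076 289/2076 1219/2076 1/12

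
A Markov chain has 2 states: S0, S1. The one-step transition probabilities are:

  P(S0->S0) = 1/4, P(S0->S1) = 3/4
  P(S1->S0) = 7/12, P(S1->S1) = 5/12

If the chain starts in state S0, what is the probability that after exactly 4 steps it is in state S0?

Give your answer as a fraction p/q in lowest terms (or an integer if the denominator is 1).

Answer: 4/9

Derivation:
Computing P^4 by repeated multiplication:
P^1 =
  S0: [1/4, 3/4]
  S1: [7/12, 5/12]
P^2 =
  S0: [1/2, 1/2]
  S1: [7/18, 11/18]
P^3 =
  S0: [5/12, 7/12]
  S1: [49/108, 59/108]
P^4 =
  S0: [4/9, 5/9]
  S1: [35/81, 46/81]

(P^4)[S0 -> S0] = 4/9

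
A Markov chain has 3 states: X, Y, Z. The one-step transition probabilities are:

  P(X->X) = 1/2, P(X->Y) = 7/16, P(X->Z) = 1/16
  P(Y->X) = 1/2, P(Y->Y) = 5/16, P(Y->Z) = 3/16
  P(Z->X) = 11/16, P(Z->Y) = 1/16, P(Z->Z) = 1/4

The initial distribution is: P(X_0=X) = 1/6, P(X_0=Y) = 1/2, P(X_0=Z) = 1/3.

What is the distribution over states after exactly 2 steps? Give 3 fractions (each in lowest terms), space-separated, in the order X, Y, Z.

Propagating the distribution step by step (d_{t+1} = d_t * P):
d_0 = (X=1/6, Y=1/2, Z=1/3)
  d_1[X] = 1/6*1/2 + 1/2*1/2 + 1/3*11/16 = 9/16
  d_1[Y] = 1/6*7/16 + 1/2*5/16 + 1/3*1/16 = 1/4
  d_1[Z] = 1/6*1/16 + 1/2*3/16 + 1/3*1/4 = 3/16
d_1 = (X=9/16, Y=1/4, Z=3/16)
  d_2[X] = 9/16*1/2 + 1/4*1/2 + 3/16*11/16 = 137/256
  d_2[Y] = 9/16*7/16 + 1/4*5/16 + 3/16*1/16 = 43/128
  d_2[Z] = 9/16*1/16 + 1/4*3/16 + 3/16*1/4 = 33/256
d_2 = (X=137/256, Y=43/128, Z=33/256)

Answer: 137/256 43/128 33/256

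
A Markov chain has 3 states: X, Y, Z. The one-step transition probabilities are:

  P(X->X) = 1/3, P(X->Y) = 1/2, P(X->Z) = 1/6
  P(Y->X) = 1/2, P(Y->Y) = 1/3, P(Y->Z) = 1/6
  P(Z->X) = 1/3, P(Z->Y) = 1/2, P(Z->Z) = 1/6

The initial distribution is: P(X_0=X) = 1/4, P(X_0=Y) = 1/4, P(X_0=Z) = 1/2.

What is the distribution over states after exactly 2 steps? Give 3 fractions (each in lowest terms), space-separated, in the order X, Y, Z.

Answer: 59/144 61/144 1/6

Derivation:
Propagating the distribution step by step (d_{t+1} = d_t * P):
d_0 = (X=1/4, Y=1/4, Z=1/2)
  d_1[X] = 1/4*1/3 + 1/4*1/2 + 1/2*1/3 = 3/8
  d_1[Y] = 1/4*1/2 + 1/4*1/3 + 1/2*1/2 = 11/24
  d_1[Z] = 1/4*1/6 + 1/4*1/6 + 1/2*1/6 = 1/6
d_1 = (X=3/8, Y=11/24, Z=1/6)
  d_2[X] = 3/8*1/3 + 11/24*1/2 + 1/6*1/3 = 59/144
  d_2[Y] = 3/8*1/2 + 11/24*1/3 + 1/6*1/2 = 61/144
  d_2[Z] = 3/8*1/6 + 11/24*1/6 + 1/6*1/6 = 1/6
d_2 = (X=59/144, Y=61/144, Z=1/6)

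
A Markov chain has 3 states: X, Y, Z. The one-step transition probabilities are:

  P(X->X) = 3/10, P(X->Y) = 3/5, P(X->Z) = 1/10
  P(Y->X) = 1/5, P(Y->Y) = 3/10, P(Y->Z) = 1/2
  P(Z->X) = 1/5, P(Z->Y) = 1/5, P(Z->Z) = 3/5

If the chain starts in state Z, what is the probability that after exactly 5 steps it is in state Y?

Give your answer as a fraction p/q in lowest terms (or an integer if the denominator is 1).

Answer: 16047/50000

Derivation:
Computing P^5 by repeated multiplication:
P^1 =
  X: [3/10, 3/5, 1/10]
  Y: [1/5, 3/10, 1/2]
  Z: [1/5, 1/5, 3/5]
P^2 =
  X: [23/100, 19/50, 39/100]
  Y: [11/50, 31/100, 47/100]
  Z: [11/50, 3/10, 12/25]
P^3 =
  X: [223/1000, 33/100, 447/1000]
  Y: [111/500, 319/1000, 459/1000]
  Z: [111/500, 159/500, 23/50]
P^4 =
  X: [2223/10000, 1611/5000, 911/2000]
  Y: [1111/5000, 3207/10000, 4571/10000]
  Z: [1111/5000, 1603/5000, 1143/2500]
P^5 =
  X: [22223/100000, 16057/50000, 45663/100000]
  Y: [11111/50000, 6419/20000, 45683/100000]
  Z: [11111/50000, 16047/50000, 11421/25000]

(P^5)[Z -> Y] = 16047/50000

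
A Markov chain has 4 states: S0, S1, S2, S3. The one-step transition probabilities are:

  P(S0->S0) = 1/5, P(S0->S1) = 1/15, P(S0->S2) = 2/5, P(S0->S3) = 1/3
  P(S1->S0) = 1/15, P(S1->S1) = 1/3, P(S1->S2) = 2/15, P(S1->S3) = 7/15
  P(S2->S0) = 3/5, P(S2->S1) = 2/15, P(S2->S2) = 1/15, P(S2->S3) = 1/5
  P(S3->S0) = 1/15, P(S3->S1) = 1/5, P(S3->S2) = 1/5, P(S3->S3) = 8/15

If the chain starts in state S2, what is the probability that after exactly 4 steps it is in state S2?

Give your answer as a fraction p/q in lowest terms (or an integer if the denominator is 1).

Answer: 10829/50625

Derivation:
Computing P^4 by repeated multiplication:
P^1 =
  S0: [1/5, 1/15, 2/5, 1/3]
  S1: [1/15, 1/3, 2/15, 7/15]
  S2: [3/5, 2/15, 1/15, 1/5]
  S3: [1/15, 1/5, 1/5, 8/15]
P^2 =
  S0: [23/75, 7/45, 41/225, 16/45]
  S1: [11/75, 17/75, 13/75, 34/75]
  S2: [41/225, 2/15, 68/225, 86/225]
  S3: [41/225, 46/225, 13/75, 11/25]
P^3 =
  S0: [691/3375, 566/3375, 17/75, 451/1125]
  S1: [67/375, 224/1125, 43/225, 97/225]
  S2: [851/3375, 13/75, 632/3375, 1307/3375]
  S3: [619/3375, 646/3375, 674/3375, 1436/3375]
P^4 =
  S0: [10877/50625, 1822/10125, 10102/50625, 20536/50625]
  S1: [3247/16875, 3206/16875, 1108/5625, 2366/5625]
  S2: [10133/50625, 2987/16875, 10829/50625, 20702/50625]
  S3: [667/3375, 1901/10125, 9988/50625, 21127/50625]

(P^4)[S2 -> S2] = 10829/50625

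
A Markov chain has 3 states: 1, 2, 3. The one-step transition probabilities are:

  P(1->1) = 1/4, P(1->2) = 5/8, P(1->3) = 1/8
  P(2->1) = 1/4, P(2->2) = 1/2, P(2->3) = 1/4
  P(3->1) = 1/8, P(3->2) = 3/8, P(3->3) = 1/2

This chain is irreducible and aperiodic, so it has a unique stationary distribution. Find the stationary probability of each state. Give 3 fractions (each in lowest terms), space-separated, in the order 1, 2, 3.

The stationary distribution satisfies pi = pi * P, i.e.:
  pi_1 = 1/4*pi_1 + 1/4*pi_2 + 1/8*pi_3
  pi_2 = 5/8*pi_1 + 1/2*pi_2 + 3/8*pi_3
  pi_3 = 1/8*pi_1 + 1/4*pi_2 + 1/2*pi_3
with normalization: pi_1 + pi_2 + pi_3 = 1.

Using the first 2 balance equations plus normalization, the linear system A*pi = b is:
  [-3/4, 1/4, 1/8] . pi = 0
  [5/8, -1/2, 3/8] . pi = 0
  [1, 1, 1] . pi = 1

Solving yields:
  pi_1 = 10/47
  pi_2 = 23/47
  pi_3 = 14/47

Verification (pi * P):
  10/47*1/4 + 23/47*1/4 + 14/47*1/8 = 10/47 = pi_1  (ok)
  10/47*5/8 + 23/47*1/2 + 14/47*3/8 = 23/47 = pi_2  (ok)
  10/47*1/8 + 23/47*1/4 + 14/47*1/2 = 14/47 = pi_3  (ok)

Answer: 10/47 23/47 14/47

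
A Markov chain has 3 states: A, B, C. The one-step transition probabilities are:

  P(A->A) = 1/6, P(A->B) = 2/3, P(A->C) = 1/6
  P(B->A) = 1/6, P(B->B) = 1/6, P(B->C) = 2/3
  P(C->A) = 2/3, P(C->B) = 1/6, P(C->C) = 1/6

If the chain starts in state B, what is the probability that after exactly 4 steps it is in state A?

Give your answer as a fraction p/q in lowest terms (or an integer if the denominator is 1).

Answer: 5/16

Derivation:
Computing P^4 by repeated multiplication:
P^1 =
  A: [1/6, 2/3, 1/6]
  B: [1/6, 1/6, 2/3]
  C: [2/3, 1/6, 1/6]
P^2 =
  A: [1/4, 1/4, 1/2]
  B: [1/2, 1/4, 1/4]
  C: [1/4, 1/2, 1/4]
P^3 =
  A: [5/12, 7/24, 7/24]
  B: [7/24, 5/12, 7/24]
  C: [7/24, 7/24, 5/12]
P^4 =
  A: [5/16, 3/8, 5/16]
  B: [5/16, 5/16, 3/8]
  C: [3/8, 5/16, 5/16]

(P^4)[B -> A] = 5/16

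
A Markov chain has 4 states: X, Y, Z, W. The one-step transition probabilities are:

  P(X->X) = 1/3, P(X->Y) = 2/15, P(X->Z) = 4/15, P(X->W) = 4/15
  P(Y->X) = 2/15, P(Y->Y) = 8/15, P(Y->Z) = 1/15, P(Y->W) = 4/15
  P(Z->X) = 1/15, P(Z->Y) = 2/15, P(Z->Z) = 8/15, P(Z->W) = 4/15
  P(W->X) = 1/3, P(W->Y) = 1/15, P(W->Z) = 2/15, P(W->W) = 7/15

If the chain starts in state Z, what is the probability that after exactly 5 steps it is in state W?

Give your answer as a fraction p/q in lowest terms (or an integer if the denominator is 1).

Answer: 3124/9375

Derivation:
Computing P^5 by repeated multiplication:
P^1 =
  X: [1/3, 2/15, 4/15, 4/15]
  Y: [2/15, 8/15, 1/15, 4/15]
  Z: [1/15, 2/15, 8/15, 4/15]
  W: [1/3, 1/15, 2/15, 7/15]
P^2 =
  X: [53/225, 38/225, 62/225, 8/25]
  Y: [47/225, 74/225, 32/225, 8/25]
  Z: [37/225, 38/225, 26/75, 8/25]
  W: [64/225, 29/225, 17/75, 9/25]
P^3 =
  X: [763/3375, 202/1125, 178/675, 124/375]
  Y: [31/135, 274/1125, 662/3375, 124/375]
  Z: [233/1125, 202/1125, 106/375, 124/375]
  W: [278/1125, 181/1125, 19/75, 127/375]
P^4 =
  X: [11497/50625, 206/1125, 2602/10125, 208/625]
  Y: [11761/50625, 1174/5625, 458/2025, 208/625]
  Z: [1249/5625, 206/1125, 1474/5625, 208/625]
  W: [146/625, 197/1125, 289/1125, 209/625]
P^5 =
  X: [6931/30375, 5186/28125, 193034/759375, 3124/9375]
  Y: [175627/759375, 5474/28125, 182906/759375, 3124/9375]
  Z: [19139/84375, 5186/28125, 21562/84375, 3124/9375]
  W: [3878/16875, 5093/28125, 21563/84375, 3127/9375]

(P^5)[Z -> W] = 3124/9375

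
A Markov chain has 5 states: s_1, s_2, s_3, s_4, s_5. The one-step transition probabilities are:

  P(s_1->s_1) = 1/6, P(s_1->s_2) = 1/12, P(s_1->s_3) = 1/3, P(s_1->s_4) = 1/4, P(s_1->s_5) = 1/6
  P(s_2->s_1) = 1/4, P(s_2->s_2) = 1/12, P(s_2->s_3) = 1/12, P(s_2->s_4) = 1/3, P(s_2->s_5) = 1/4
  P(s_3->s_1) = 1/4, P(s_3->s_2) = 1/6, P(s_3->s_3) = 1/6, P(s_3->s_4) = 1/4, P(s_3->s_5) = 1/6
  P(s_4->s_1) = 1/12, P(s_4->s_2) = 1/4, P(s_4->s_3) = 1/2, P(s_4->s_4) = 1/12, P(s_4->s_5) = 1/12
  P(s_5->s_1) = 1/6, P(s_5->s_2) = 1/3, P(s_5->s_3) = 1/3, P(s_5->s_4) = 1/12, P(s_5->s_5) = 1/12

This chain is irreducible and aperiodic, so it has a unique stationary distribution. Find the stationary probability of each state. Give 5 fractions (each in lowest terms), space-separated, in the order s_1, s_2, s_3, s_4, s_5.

Answer: 3/16 5/28 31/112 23/112 17/112

Derivation:
The stationary distribution satisfies pi = pi * P, i.e.:
  pi_s_1 = 1/6*pi_s_1 + 1/4*pi_s_2 + 1/4*pi_s_3 + 1/12*pi_s_4 + 1/6*pi_s_5
  pi_s_2 = 1/12*pi_s_1 + 1/12*pi_s_2 + 1/6*pi_s_3 + 1/4*pi_s_4 + 1/3*pi_s_5
  pi_s_3 = 1/3*pi_s_1 + 1/12*pi_s_2 + 1/6*pi_s_3 + 1/2*pi_s_4 + 1/3*pi_s_5
  pi_s_4 = 1/4*pi_s_1 + 1/3*pi_s_2 + 1/4*pi_s_3 + 1/12*pi_s_4 + 1/12*pi_s_5
  pi_s_5 = 1/6*pi_s_1 + 1/4*pi_s_2 + 1/6*pi_s_3 + 1/12*pi_s_4 + 1/12*pi_s_5
with normalization: pi_s_1 + pi_s_2 + pi_s_3 + pi_s_4 + pi_s_5 = 1.

Using the first 4 balance equations plus normalization, the linear system A*pi = b is:
  [-5/6, 1/4, 1/4, 1/12, 1/6] . pi = 0
  [1/12, -11/12, 1/6, 1/4, 1/3] . pi = 0
  [1/3, 1/12, -5/6, 1/2, 1/3] . pi = 0
  [1/4, 1/3, 1/4, -11/12, 1/12] . pi = 0
  [1, 1, 1, 1, 1] . pi = 1

Solving yields:
  pi_s_1 = 3/16
  pi_s_2 = 5/28
  pi_s_3 = 31/112
  pi_s_4 = 23/112
  pi_s_5 = 17/112

Verification (pi * P):
  3/16*1/6 + 5/28*1/4 + 31/112*1/4 + 23/112*1/12 + 17/112*1/6 = 3/16 = pi_s_1  (ok)
  3/16*1/12 + 5/28*1/12 + 31/112*1/6 + 23/112*1/4 + 17/112*1/3 = 5/28 = pi_s_2  (ok)
  3/16*1/3 + 5/28*1/12 + 31/112*1/6 + 23/112*1/2 + 17/112*1/3 = 31/112 = pi_s_3  (ok)
  3/16*1/4 + 5/28*1/3 + 31/112*1/4 + 23/112*1/12 + 17/112*1/12 = 23/112 = pi_s_4  (ok)
  3/16*1/6 + 5/28*1/4 + 31/112*1/6 + 23/112*1/12 + 17/112*1/12 = 17/112 = pi_s_5  (ok)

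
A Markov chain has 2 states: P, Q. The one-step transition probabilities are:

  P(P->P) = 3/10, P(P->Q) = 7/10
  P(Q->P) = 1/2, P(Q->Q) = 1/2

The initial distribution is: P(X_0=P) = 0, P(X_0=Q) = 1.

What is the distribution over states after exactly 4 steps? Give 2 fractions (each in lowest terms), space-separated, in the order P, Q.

Answer: 52/125 73/125

Derivation:
Propagating the distribution step by step (d_{t+1} = d_t * P):
d_0 = (P=0, Q=1)
  d_1[P] = 0*3/10 + 1*1/2 = 1/2
  d_1[Q] = 0*7/10 + 1*1/2 = 1/2
d_1 = (P=1/2, Q=1/2)
  d_2[P] = 1/2*3/10 + 1/2*1/2 = 2/5
  d_2[Q] = 1/2*7/10 + 1/2*1/2 = 3/5
d_2 = (P=2/5, Q=3/5)
  d_3[P] = 2/5*3/10 + 3/5*1/2 = 21/50
  d_3[Q] = 2/5*7/10 + 3/5*1/2 = 29/50
d_3 = (P=21/50, Q=29/50)
  d_4[P] = 21/50*3/10 + 29/50*1/2 = 52/125
  d_4[Q] = 21/50*7/10 + 29/50*1/2 = 73/125
d_4 = (P=52/125, Q=73/125)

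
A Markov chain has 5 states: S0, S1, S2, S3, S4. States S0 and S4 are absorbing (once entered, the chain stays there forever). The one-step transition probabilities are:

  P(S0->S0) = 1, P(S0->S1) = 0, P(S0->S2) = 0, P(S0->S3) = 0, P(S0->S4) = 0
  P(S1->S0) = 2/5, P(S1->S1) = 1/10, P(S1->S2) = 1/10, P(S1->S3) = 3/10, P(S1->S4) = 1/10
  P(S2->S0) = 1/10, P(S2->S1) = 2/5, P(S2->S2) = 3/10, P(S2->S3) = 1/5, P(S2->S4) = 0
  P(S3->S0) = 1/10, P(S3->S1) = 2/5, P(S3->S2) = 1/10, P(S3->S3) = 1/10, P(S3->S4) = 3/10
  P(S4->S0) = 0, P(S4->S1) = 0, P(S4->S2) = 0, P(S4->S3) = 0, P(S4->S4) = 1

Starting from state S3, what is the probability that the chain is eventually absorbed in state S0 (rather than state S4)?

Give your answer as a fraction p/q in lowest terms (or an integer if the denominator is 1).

Answer: 200/409

Derivation:
Let a_i = P(absorbed in S0 | start in state i).
Boundary conditions: a_S0 = 1, a_S4 = 0.
For each transient state i, a_i = sum_j P(i->j) * a_j:
  a_S1 = 2/5*a_S0 + 1/10*a_S1 + 1/10*a_S2 + 3/10*a_S3 + 1/10*a_S4
  a_S2 = 1/10*a_S0 + 2/5*a_S1 + 3/10*a_S2 + 1/5*a_S3 + 0*a_S4
  a_S3 = 1/10*a_S0 + 2/5*a_S1 + 1/10*a_S2 + 1/10*a_S3 + 3/10*a_S4

Substituting a_S0 = 1 and a_S4 = 0, rearrange to (I - Q) a = r where r[i] = P(i -> S0):
  [9/10, -1/10, -3/10] . (a_S1, a_S2, a_S3) = 2/5
  [-2/5, 7/10, -1/5] . (a_S1, a_S2, a_S3) = 1/10
  [-2/5, -1/10, 9/10] . (a_S1, a_S2, a_S3) = 1/10

Solving yields:
  a_S1 = 279/409
  a_S2 = 275/409
  a_S3 = 200/409

Starting state is S3, so the absorption probability is a_S3 = 200/409.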